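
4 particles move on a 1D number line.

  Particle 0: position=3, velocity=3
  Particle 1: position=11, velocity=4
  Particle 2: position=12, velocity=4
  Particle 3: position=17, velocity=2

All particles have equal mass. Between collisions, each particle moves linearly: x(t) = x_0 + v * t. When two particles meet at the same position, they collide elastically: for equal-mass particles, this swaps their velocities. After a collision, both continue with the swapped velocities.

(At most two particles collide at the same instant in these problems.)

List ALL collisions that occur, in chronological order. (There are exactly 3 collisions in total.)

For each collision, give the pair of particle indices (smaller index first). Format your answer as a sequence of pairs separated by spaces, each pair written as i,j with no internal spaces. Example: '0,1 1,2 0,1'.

Collision at t=5/2: particles 2 and 3 swap velocities; positions: p0=21/2 p1=21 p2=22 p3=22; velocities now: v0=3 v1=4 v2=2 v3=4
Collision at t=3: particles 1 and 2 swap velocities; positions: p0=12 p1=23 p2=23 p3=24; velocities now: v0=3 v1=2 v2=4 v3=4
Collision at t=14: particles 0 and 1 swap velocities; positions: p0=45 p1=45 p2=67 p3=68; velocities now: v0=2 v1=3 v2=4 v3=4

Answer: 2,3 1,2 0,1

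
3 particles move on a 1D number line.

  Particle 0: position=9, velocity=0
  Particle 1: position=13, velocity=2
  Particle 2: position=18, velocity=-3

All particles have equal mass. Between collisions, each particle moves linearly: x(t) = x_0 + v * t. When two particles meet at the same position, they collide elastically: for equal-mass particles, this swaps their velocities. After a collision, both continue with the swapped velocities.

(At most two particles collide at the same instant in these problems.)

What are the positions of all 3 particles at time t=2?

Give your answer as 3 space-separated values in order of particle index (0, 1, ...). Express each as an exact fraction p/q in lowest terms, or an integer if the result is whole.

Collision at t=1: particles 1 and 2 swap velocities; positions: p0=9 p1=15 p2=15; velocities now: v0=0 v1=-3 v2=2
Advance to t=2 (no further collisions before then); velocities: v0=0 v1=-3 v2=2; positions = 9 12 17

Answer: 9 12 17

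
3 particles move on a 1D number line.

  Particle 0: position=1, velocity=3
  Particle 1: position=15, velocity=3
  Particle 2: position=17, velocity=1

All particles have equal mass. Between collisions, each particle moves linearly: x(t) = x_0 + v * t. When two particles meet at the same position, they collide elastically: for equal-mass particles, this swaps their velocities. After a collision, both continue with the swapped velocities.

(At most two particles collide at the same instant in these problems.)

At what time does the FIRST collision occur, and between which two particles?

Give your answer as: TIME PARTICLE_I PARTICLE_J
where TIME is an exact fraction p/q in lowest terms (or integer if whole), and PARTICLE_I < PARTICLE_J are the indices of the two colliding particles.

Answer: 1 1 2

Derivation:
Pair (0,1): pos 1,15 vel 3,3 -> not approaching (rel speed 0 <= 0)
Pair (1,2): pos 15,17 vel 3,1 -> gap=2, closing at 2/unit, collide at t=1
Earliest collision: t=1 between 1 and 2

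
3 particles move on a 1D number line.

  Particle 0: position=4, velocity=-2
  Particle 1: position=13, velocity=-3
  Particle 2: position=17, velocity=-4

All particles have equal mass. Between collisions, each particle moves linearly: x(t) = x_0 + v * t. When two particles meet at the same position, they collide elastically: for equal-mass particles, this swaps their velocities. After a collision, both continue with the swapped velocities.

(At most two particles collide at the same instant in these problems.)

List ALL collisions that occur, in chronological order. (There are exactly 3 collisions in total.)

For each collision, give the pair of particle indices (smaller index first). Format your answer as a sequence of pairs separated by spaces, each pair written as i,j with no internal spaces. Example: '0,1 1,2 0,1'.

Collision at t=4: particles 1 and 2 swap velocities; positions: p0=-4 p1=1 p2=1; velocities now: v0=-2 v1=-4 v2=-3
Collision at t=13/2: particles 0 and 1 swap velocities; positions: p0=-9 p1=-9 p2=-13/2; velocities now: v0=-4 v1=-2 v2=-3
Collision at t=9: particles 1 and 2 swap velocities; positions: p0=-19 p1=-14 p2=-14; velocities now: v0=-4 v1=-3 v2=-2

Answer: 1,2 0,1 1,2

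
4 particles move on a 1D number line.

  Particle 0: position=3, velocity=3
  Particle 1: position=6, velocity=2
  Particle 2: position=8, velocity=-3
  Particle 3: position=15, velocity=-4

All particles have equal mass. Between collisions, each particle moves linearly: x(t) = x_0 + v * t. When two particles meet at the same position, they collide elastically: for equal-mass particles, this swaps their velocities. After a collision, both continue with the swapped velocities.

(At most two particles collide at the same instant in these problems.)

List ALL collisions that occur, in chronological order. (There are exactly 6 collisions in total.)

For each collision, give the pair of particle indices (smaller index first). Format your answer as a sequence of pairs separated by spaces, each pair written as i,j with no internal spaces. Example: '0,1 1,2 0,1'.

Collision at t=2/5: particles 1 and 2 swap velocities; positions: p0=21/5 p1=34/5 p2=34/5 p3=67/5; velocities now: v0=3 v1=-3 v2=2 v3=-4
Collision at t=5/6: particles 0 and 1 swap velocities; positions: p0=11/2 p1=11/2 p2=23/3 p3=35/3; velocities now: v0=-3 v1=3 v2=2 v3=-4
Collision at t=3/2: particles 2 and 3 swap velocities; positions: p0=7/2 p1=15/2 p2=9 p3=9; velocities now: v0=-3 v1=3 v2=-4 v3=2
Collision at t=12/7: particles 1 and 2 swap velocities; positions: p0=20/7 p1=57/7 p2=57/7 p3=66/7; velocities now: v0=-3 v1=-4 v2=3 v3=2
Collision at t=3: particles 2 and 3 swap velocities; positions: p0=-1 p1=3 p2=12 p3=12; velocities now: v0=-3 v1=-4 v2=2 v3=3
Collision at t=7: particles 0 and 1 swap velocities; positions: p0=-13 p1=-13 p2=20 p3=24; velocities now: v0=-4 v1=-3 v2=2 v3=3

Answer: 1,2 0,1 2,3 1,2 2,3 0,1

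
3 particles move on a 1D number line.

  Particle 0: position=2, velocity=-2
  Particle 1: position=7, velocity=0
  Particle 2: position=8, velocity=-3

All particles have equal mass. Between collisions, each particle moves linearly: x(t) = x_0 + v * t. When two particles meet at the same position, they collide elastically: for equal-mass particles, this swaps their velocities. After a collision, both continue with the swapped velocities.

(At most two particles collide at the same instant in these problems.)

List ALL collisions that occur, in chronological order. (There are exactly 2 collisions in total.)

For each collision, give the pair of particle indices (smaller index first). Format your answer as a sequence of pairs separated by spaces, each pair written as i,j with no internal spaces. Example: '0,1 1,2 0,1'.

Collision at t=1/3: particles 1 and 2 swap velocities; positions: p0=4/3 p1=7 p2=7; velocities now: v0=-2 v1=-3 v2=0
Collision at t=6: particles 0 and 1 swap velocities; positions: p0=-10 p1=-10 p2=7; velocities now: v0=-3 v1=-2 v2=0

Answer: 1,2 0,1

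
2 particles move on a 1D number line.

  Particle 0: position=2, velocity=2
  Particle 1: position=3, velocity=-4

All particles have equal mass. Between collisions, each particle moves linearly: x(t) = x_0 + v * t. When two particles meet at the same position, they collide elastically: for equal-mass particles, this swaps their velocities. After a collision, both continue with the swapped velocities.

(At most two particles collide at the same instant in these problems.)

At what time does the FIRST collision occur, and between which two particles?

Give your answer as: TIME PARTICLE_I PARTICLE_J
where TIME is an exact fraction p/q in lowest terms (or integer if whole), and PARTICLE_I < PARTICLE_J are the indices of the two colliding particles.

Pair (0,1): pos 2,3 vel 2,-4 -> gap=1, closing at 6/unit, collide at t=1/6
Earliest collision: t=1/6 between 0 and 1

Answer: 1/6 0 1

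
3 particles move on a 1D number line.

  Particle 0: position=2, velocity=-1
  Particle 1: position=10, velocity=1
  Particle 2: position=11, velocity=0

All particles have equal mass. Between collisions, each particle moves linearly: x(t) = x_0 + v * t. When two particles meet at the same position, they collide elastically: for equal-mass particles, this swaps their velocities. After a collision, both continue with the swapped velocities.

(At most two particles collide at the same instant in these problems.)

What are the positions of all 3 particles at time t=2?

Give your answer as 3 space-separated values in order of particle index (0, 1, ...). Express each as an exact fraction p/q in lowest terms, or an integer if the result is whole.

Answer: 0 11 12

Derivation:
Collision at t=1: particles 1 and 2 swap velocities; positions: p0=1 p1=11 p2=11; velocities now: v0=-1 v1=0 v2=1
Advance to t=2 (no further collisions before then); velocities: v0=-1 v1=0 v2=1; positions = 0 11 12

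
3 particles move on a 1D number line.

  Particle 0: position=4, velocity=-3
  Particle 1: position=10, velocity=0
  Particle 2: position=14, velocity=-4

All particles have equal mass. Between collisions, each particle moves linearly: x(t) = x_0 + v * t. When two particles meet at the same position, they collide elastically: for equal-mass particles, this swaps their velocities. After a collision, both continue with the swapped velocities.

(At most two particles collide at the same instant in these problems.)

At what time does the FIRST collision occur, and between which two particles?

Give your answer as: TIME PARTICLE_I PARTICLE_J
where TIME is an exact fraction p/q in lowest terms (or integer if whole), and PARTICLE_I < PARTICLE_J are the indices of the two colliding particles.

Answer: 1 1 2

Derivation:
Pair (0,1): pos 4,10 vel -3,0 -> not approaching (rel speed -3 <= 0)
Pair (1,2): pos 10,14 vel 0,-4 -> gap=4, closing at 4/unit, collide at t=1
Earliest collision: t=1 between 1 and 2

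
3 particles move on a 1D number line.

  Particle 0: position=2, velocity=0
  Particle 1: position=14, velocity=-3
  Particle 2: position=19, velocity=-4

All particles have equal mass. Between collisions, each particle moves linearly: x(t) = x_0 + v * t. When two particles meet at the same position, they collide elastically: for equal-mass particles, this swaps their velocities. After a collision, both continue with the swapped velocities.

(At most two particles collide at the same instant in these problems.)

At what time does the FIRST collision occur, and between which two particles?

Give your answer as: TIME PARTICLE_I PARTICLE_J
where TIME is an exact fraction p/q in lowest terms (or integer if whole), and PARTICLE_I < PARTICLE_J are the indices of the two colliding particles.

Answer: 4 0 1

Derivation:
Pair (0,1): pos 2,14 vel 0,-3 -> gap=12, closing at 3/unit, collide at t=4
Pair (1,2): pos 14,19 vel -3,-4 -> gap=5, closing at 1/unit, collide at t=5
Earliest collision: t=4 between 0 and 1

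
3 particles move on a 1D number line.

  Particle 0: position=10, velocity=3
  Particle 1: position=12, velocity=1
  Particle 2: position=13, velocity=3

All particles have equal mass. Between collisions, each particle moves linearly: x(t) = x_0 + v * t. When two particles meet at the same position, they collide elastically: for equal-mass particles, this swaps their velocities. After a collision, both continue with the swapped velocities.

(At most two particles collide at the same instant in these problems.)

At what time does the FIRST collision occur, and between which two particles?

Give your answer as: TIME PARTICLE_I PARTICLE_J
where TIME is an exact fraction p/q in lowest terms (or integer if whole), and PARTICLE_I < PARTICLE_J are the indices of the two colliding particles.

Pair (0,1): pos 10,12 vel 3,1 -> gap=2, closing at 2/unit, collide at t=1
Pair (1,2): pos 12,13 vel 1,3 -> not approaching (rel speed -2 <= 0)
Earliest collision: t=1 between 0 and 1

Answer: 1 0 1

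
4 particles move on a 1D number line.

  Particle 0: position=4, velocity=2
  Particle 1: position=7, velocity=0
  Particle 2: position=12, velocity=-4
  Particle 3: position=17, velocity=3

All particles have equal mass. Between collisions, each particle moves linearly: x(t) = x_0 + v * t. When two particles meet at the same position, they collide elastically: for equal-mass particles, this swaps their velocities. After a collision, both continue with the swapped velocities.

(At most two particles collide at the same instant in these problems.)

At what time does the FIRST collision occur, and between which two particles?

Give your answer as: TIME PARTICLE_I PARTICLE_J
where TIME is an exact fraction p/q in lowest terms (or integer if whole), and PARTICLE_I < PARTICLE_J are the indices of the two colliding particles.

Answer: 5/4 1 2

Derivation:
Pair (0,1): pos 4,7 vel 2,0 -> gap=3, closing at 2/unit, collide at t=3/2
Pair (1,2): pos 7,12 vel 0,-4 -> gap=5, closing at 4/unit, collide at t=5/4
Pair (2,3): pos 12,17 vel -4,3 -> not approaching (rel speed -7 <= 0)
Earliest collision: t=5/4 between 1 and 2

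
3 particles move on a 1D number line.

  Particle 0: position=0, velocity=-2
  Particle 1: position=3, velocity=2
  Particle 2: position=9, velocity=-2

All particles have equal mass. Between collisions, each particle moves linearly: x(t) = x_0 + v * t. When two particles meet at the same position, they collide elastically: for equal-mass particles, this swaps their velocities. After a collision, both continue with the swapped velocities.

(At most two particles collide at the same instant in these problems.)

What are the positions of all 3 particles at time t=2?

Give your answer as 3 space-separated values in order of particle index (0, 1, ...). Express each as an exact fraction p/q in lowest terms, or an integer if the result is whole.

Answer: -4 5 7

Derivation:
Collision at t=3/2: particles 1 and 2 swap velocities; positions: p0=-3 p1=6 p2=6; velocities now: v0=-2 v1=-2 v2=2
Advance to t=2 (no further collisions before then); velocities: v0=-2 v1=-2 v2=2; positions = -4 5 7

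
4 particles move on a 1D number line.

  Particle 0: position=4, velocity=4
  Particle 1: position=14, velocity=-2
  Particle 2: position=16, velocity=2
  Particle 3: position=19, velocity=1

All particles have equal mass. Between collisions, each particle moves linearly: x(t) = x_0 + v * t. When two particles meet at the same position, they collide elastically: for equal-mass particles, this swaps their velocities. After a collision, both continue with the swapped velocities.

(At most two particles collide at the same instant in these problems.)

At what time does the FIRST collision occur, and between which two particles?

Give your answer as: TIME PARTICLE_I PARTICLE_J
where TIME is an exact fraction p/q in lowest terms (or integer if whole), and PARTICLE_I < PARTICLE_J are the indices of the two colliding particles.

Pair (0,1): pos 4,14 vel 4,-2 -> gap=10, closing at 6/unit, collide at t=5/3
Pair (1,2): pos 14,16 vel -2,2 -> not approaching (rel speed -4 <= 0)
Pair (2,3): pos 16,19 vel 2,1 -> gap=3, closing at 1/unit, collide at t=3
Earliest collision: t=5/3 between 0 and 1

Answer: 5/3 0 1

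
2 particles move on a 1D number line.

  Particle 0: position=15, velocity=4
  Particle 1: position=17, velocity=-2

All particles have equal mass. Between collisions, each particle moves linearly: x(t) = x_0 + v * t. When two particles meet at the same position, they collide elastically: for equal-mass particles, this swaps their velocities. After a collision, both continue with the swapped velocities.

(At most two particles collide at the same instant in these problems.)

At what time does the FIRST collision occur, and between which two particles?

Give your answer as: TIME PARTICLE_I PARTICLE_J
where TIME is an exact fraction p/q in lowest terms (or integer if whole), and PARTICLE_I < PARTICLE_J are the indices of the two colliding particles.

Answer: 1/3 0 1

Derivation:
Pair (0,1): pos 15,17 vel 4,-2 -> gap=2, closing at 6/unit, collide at t=1/3
Earliest collision: t=1/3 between 0 and 1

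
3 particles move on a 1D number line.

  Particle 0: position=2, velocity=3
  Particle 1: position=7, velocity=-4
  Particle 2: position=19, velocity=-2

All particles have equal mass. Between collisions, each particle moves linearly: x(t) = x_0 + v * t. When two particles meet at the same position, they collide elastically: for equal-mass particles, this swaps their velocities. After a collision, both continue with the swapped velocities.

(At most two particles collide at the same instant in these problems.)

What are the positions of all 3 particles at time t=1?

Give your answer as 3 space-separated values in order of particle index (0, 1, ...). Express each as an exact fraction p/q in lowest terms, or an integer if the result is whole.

Answer: 3 5 17

Derivation:
Collision at t=5/7: particles 0 and 1 swap velocities; positions: p0=29/7 p1=29/7 p2=123/7; velocities now: v0=-4 v1=3 v2=-2
Advance to t=1 (no further collisions before then); velocities: v0=-4 v1=3 v2=-2; positions = 3 5 17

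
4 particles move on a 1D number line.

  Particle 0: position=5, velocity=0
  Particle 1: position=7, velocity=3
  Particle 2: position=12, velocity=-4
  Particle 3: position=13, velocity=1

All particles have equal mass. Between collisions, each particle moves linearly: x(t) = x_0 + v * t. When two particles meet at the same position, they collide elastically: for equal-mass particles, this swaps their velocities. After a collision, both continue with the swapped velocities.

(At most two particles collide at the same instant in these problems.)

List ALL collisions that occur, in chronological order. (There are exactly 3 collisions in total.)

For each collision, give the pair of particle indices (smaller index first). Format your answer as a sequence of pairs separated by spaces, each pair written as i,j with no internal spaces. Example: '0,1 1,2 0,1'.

Answer: 1,2 0,1 2,3

Derivation:
Collision at t=5/7: particles 1 and 2 swap velocities; positions: p0=5 p1=64/7 p2=64/7 p3=96/7; velocities now: v0=0 v1=-4 v2=3 v3=1
Collision at t=7/4: particles 0 and 1 swap velocities; positions: p0=5 p1=5 p2=49/4 p3=59/4; velocities now: v0=-4 v1=0 v2=3 v3=1
Collision at t=3: particles 2 and 3 swap velocities; positions: p0=0 p1=5 p2=16 p3=16; velocities now: v0=-4 v1=0 v2=1 v3=3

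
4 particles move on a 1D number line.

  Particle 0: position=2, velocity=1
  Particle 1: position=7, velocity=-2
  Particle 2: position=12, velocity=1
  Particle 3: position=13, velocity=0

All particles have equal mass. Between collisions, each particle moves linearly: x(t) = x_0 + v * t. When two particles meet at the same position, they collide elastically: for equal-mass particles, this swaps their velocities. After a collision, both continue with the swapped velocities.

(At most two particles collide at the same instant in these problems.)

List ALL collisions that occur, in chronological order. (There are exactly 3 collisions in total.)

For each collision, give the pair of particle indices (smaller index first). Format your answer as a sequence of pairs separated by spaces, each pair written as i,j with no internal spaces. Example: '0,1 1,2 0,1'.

Answer: 2,3 0,1 1,2

Derivation:
Collision at t=1: particles 2 and 3 swap velocities; positions: p0=3 p1=5 p2=13 p3=13; velocities now: v0=1 v1=-2 v2=0 v3=1
Collision at t=5/3: particles 0 and 1 swap velocities; positions: p0=11/3 p1=11/3 p2=13 p3=41/3; velocities now: v0=-2 v1=1 v2=0 v3=1
Collision at t=11: particles 1 and 2 swap velocities; positions: p0=-15 p1=13 p2=13 p3=23; velocities now: v0=-2 v1=0 v2=1 v3=1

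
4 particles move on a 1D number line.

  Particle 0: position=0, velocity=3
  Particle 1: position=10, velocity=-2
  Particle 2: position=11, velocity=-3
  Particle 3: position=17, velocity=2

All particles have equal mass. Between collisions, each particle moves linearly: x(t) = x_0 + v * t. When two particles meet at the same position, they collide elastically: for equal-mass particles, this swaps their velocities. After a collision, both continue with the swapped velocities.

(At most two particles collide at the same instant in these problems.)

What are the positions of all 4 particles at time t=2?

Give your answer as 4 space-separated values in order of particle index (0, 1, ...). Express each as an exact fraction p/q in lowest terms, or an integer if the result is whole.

Collision at t=1: particles 1 and 2 swap velocities; positions: p0=3 p1=8 p2=8 p3=19; velocities now: v0=3 v1=-3 v2=-2 v3=2
Collision at t=11/6: particles 0 and 1 swap velocities; positions: p0=11/2 p1=11/2 p2=19/3 p3=62/3; velocities now: v0=-3 v1=3 v2=-2 v3=2
Collision at t=2: particles 1 and 2 swap velocities; positions: p0=5 p1=6 p2=6 p3=21; velocities now: v0=-3 v1=-2 v2=3 v3=2
Advance to t=2 (no further collisions before then); velocities: v0=-3 v1=-2 v2=3 v3=2; positions = 5 6 6 21

Answer: 5 6 6 21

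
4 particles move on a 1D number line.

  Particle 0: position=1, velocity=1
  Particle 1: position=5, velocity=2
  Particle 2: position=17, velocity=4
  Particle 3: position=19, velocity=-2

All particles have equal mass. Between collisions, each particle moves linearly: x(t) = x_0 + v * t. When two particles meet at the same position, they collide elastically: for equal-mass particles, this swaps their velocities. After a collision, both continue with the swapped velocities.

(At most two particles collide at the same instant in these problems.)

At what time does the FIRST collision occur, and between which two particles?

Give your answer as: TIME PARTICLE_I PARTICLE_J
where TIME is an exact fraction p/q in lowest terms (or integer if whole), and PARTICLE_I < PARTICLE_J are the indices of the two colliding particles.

Answer: 1/3 2 3

Derivation:
Pair (0,1): pos 1,5 vel 1,2 -> not approaching (rel speed -1 <= 0)
Pair (1,2): pos 5,17 vel 2,4 -> not approaching (rel speed -2 <= 0)
Pair (2,3): pos 17,19 vel 4,-2 -> gap=2, closing at 6/unit, collide at t=1/3
Earliest collision: t=1/3 between 2 and 3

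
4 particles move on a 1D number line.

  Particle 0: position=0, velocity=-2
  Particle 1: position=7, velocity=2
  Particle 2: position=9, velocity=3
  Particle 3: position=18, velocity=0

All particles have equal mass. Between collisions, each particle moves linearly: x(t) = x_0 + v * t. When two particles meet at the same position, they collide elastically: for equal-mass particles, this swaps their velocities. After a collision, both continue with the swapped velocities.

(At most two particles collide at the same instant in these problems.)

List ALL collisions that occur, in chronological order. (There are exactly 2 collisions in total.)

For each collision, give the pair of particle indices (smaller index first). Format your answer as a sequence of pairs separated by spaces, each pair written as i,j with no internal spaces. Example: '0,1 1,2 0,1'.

Collision at t=3: particles 2 and 3 swap velocities; positions: p0=-6 p1=13 p2=18 p3=18; velocities now: v0=-2 v1=2 v2=0 v3=3
Collision at t=11/2: particles 1 and 2 swap velocities; positions: p0=-11 p1=18 p2=18 p3=51/2; velocities now: v0=-2 v1=0 v2=2 v3=3

Answer: 2,3 1,2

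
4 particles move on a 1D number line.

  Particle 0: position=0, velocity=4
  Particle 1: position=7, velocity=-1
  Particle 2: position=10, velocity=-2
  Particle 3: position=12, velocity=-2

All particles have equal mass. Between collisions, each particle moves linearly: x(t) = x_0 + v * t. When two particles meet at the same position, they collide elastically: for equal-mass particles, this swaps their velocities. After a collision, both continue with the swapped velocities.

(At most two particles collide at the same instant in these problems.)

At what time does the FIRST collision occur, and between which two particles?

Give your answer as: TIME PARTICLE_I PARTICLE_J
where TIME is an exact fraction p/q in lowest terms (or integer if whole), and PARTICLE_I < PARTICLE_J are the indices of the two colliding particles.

Pair (0,1): pos 0,7 vel 4,-1 -> gap=7, closing at 5/unit, collide at t=7/5
Pair (1,2): pos 7,10 vel -1,-2 -> gap=3, closing at 1/unit, collide at t=3
Pair (2,3): pos 10,12 vel -2,-2 -> not approaching (rel speed 0 <= 0)
Earliest collision: t=7/5 between 0 and 1

Answer: 7/5 0 1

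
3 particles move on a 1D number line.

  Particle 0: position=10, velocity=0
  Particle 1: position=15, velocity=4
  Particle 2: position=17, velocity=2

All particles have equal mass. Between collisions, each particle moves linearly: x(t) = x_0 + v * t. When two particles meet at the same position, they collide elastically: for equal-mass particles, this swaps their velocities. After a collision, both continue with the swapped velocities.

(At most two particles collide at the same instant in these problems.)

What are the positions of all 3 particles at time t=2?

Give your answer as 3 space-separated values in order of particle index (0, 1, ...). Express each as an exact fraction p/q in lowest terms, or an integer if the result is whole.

Answer: 10 21 23

Derivation:
Collision at t=1: particles 1 and 2 swap velocities; positions: p0=10 p1=19 p2=19; velocities now: v0=0 v1=2 v2=4
Advance to t=2 (no further collisions before then); velocities: v0=0 v1=2 v2=4; positions = 10 21 23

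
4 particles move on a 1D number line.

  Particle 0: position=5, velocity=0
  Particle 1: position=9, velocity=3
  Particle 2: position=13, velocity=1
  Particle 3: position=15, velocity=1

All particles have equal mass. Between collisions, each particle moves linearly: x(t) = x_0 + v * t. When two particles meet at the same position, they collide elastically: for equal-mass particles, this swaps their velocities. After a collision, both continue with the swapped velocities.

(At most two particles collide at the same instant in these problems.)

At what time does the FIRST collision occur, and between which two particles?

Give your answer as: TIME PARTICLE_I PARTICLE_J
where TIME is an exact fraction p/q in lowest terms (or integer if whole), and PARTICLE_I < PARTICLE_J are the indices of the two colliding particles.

Answer: 2 1 2

Derivation:
Pair (0,1): pos 5,9 vel 0,3 -> not approaching (rel speed -3 <= 0)
Pair (1,2): pos 9,13 vel 3,1 -> gap=4, closing at 2/unit, collide at t=2
Pair (2,3): pos 13,15 vel 1,1 -> not approaching (rel speed 0 <= 0)
Earliest collision: t=2 between 1 and 2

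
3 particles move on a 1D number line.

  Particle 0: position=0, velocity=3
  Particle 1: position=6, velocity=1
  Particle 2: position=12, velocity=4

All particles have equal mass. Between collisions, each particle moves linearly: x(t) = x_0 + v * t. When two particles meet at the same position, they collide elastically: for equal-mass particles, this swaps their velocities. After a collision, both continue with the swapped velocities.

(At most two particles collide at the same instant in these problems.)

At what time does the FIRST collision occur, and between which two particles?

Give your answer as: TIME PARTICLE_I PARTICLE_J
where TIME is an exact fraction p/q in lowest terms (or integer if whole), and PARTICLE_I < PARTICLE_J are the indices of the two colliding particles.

Pair (0,1): pos 0,6 vel 3,1 -> gap=6, closing at 2/unit, collide at t=3
Pair (1,2): pos 6,12 vel 1,4 -> not approaching (rel speed -3 <= 0)
Earliest collision: t=3 between 0 and 1

Answer: 3 0 1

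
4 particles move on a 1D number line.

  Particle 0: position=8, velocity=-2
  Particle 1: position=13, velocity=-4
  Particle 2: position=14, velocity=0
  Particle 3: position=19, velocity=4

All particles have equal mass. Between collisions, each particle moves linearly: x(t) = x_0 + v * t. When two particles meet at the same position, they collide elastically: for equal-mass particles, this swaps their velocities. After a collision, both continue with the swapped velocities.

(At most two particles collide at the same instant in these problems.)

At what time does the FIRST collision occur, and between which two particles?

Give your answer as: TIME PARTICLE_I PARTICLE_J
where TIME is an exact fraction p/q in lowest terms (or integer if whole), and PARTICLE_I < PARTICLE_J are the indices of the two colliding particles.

Answer: 5/2 0 1

Derivation:
Pair (0,1): pos 8,13 vel -2,-4 -> gap=5, closing at 2/unit, collide at t=5/2
Pair (1,2): pos 13,14 vel -4,0 -> not approaching (rel speed -4 <= 0)
Pair (2,3): pos 14,19 vel 0,4 -> not approaching (rel speed -4 <= 0)
Earliest collision: t=5/2 between 0 and 1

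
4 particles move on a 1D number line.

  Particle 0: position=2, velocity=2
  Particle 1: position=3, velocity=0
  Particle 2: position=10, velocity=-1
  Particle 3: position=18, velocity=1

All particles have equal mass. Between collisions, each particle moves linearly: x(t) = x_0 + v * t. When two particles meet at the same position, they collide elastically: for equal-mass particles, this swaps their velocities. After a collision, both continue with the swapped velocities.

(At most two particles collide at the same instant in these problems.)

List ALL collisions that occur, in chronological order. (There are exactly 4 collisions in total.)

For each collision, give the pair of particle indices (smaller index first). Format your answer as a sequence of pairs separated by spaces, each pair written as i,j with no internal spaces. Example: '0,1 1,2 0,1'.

Collision at t=1/2: particles 0 and 1 swap velocities; positions: p0=3 p1=3 p2=19/2 p3=37/2; velocities now: v0=0 v1=2 v2=-1 v3=1
Collision at t=8/3: particles 1 and 2 swap velocities; positions: p0=3 p1=22/3 p2=22/3 p3=62/3; velocities now: v0=0 v1=-1 v2=2 v3=1
Collision at t=7: particles 0 and 1 swap velocities; positions: p0=3 p1=3 p2=16 p3=25; velocities now: v0=-1 v1=0 v2=2 v3=1
Collision at t=16: particles 2 and 3 swap velocities; positions: p0=-6 p1=3 p2=34 p3=34; velocities now: v0=-1 v1=0 v2=1 v3=2

Answer: 0,1 1,2 0,1 2,3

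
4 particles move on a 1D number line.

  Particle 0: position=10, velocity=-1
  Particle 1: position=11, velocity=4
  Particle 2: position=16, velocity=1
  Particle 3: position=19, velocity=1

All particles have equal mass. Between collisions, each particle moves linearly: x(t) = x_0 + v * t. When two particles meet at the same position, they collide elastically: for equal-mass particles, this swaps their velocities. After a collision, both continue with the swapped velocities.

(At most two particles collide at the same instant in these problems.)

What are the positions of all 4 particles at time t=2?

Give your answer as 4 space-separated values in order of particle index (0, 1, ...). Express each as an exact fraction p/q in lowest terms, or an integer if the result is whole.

Collision at t=5/3: particles 1 and 2 swap velocities; positions: p0=25/3 p1=53/3 p2=53/3 p3=62/3; velocities now: v0=-1 v1=1 v2=4 v3=1
Advance to t=2 (no further collisions before then); velocities: v0=-1 v1=1 v2=4 v3=1; positions = 8 18 19 21

Answer: 8 18 19 21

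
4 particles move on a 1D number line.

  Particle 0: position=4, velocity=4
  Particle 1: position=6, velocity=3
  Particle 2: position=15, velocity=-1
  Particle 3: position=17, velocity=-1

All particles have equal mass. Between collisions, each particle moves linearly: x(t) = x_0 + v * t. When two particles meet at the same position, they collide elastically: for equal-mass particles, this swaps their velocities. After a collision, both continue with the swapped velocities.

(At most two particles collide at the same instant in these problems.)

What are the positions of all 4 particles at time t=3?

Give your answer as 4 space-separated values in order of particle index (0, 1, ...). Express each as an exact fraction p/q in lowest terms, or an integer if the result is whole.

Collision at t=2: particles 0 and 1 swap velocities; positions: p0=12 p1=12 p2=13 p3=15; velocities now: v0=3 v1=4 v2=-1 v3=-1
Collision at t=11/5: particles 1 and 2 swap velocities; positions: p0=63/5 p1=64/5 p2=64/5 p3=74/5; velocities now: v0=3 v1=-1 v2=4 v3=-1
Collision at t=9/4: particles 0 and 1 swap velocities; positions: p0=51/4 p1=51/4 p2=13 p3=59/4; velocities now: v0=-1 v1=3 v2=4 v3=-1
Collision at t=13/5: particles 2 and 3 swap velocities; positions: p0=62/5 p1=69/5 p2=72/5 p3=72/5; velocities now: v0=-1 v1=3 v2=-1 v3=4
Collision at t=11/4: particles 1 and 2 swap velocities; positions: p0=49/4 p1=57/4 p2=57/4 p3=15; velocities now: v0=-1 v1=-1 v2=3 v3=4
Advance to t=3 (no further collisions before then); velocities: v0=-1 v1=-1 v2=3 v3=4; positions = 12 14 15 16

Answer: 12 14 15 16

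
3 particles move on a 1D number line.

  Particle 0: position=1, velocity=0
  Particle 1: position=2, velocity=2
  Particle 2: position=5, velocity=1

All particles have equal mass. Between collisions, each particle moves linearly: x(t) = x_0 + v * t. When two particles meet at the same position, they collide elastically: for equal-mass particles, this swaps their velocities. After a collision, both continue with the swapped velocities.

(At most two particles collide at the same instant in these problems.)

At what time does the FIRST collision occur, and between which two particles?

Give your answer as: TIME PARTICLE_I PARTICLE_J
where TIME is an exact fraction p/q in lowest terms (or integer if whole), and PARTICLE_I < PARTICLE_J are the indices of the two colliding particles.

Pair (0,1): pos 1,2 vel 0,2 -> not approaching (rel speed -2 <= 0)
Pair (1,2): pos 2,5 vel 2,1 -> gap=3, closing at 1/unit, collide at t=3
Earliest collision: t=3 between 1 and 2

Answer: 3 1 2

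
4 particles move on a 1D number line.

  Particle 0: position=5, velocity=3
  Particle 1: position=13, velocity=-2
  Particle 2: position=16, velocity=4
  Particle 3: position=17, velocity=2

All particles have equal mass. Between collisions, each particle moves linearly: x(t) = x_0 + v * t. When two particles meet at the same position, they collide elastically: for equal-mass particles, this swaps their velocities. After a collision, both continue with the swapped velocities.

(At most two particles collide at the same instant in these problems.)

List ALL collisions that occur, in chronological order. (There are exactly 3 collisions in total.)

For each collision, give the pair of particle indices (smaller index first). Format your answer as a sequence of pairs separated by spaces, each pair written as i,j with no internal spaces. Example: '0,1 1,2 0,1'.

Collision at t=1/2: particles 2 and 3 swap velocities; positions: p0=13/2 p1=12 p2=18 p3=18; velocities now: v0=3 v1=-2 v2=2 v3=4
Collision at t=8/5: particles 0 and 1 swap velocities; positions: p0=49/5 p1=49/5 p2=101/5 p3=112/5; velocities now: v0=-2 v1=3 v2=2 v3=4
Collision at t=12: particles 1 and 2 swap velocities; positions: p0=-11 p1=41 p2=41 p3=64; velocities now: v0=-2 v1=2 v2=3 v3=4

Answer: 2,3 0,1 1,2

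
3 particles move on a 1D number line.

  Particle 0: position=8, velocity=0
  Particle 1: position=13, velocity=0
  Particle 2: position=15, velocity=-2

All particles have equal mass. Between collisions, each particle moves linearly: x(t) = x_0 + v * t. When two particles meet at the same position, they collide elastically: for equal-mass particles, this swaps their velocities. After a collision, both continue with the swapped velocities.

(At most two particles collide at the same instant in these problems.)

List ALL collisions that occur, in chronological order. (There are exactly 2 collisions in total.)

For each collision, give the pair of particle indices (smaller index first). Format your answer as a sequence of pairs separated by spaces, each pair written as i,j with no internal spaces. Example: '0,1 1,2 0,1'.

Collision at t=1: particles 1 and 2 swap velocities; positions: p0=8 p1=13 p2=13; velocities now: v0=0 v1=-2 v2=0
Collision at t=7/2: particles 0 and 1 swap velocities; positions: p0=8 p1=8 p2=13; velocities now: v0=-2 v1=0 v2=0

Answer: 1,2 0,1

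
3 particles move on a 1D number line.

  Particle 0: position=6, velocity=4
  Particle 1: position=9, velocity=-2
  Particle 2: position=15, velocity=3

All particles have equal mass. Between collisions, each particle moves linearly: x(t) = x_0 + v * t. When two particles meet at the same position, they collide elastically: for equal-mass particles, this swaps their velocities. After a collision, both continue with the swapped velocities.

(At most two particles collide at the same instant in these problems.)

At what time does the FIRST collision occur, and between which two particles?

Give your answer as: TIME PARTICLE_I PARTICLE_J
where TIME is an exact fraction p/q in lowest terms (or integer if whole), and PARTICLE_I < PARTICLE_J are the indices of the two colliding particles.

Pair (0,1): pos 6,9 vel 4,-2 -> gap=3, closing at 6/unit, collide at t=1/2
Pair (1,2): pos 9,15 vel -2,3 -> not approaching (rel speed -5 <= 0)
Earliest collision: t=1/2 between 0 and 1

Answer: 1/2 0 1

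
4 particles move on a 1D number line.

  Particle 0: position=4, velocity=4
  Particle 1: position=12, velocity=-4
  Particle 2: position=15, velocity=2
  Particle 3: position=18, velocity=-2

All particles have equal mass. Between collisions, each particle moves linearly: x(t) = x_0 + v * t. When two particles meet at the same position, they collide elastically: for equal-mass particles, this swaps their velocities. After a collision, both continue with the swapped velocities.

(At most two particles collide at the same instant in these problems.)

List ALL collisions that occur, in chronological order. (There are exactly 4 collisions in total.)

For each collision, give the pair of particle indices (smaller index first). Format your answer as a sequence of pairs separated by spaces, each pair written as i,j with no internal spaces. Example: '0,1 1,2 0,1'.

Collision at t=3/4: particles 2 and 3 swap velocities; positions: p0=7 p1=9 p2=33/2 p3=33/2; velocities now: v0=4 v1=-4 v2=-2 v3=2
Collision at t=1: particles 0 and 1 swap velocities; positions: p0=8 p1=8 p2=16 p3=17; velocities now: v0=-4 v1=4 v2=-2 v3=2
Collision at t=7/3: particles 1 and 2 swap velocities; positions: p0=8/3 p1=40/3 p2=40/3 p3=59/3; velocities now: v0=-4 v1=-2 v2=4 v3=2
Collision at t=11/2: particles 2 and 3 swap velocities; positions: p0=-10 p1=7 p2=26 p3=26; velocities now: v0=-4 v1=-2 v2=2 v3=4

Answer: 2,3 0,1 1,2 2,3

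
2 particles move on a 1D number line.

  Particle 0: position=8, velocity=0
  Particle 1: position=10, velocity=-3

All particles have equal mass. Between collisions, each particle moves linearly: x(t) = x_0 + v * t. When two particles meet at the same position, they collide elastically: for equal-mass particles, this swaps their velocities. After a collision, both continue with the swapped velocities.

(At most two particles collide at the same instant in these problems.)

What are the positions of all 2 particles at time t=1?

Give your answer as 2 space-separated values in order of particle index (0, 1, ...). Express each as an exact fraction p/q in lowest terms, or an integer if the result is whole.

Answer: 7 8

Derivation:
Collision at t=2/3: particles 0 and 1 swap velocities; positions: p0=8 p1=8; velocities now: v0=-3 v1=0
Advance to t=1 (no further collisions before then); velocities: v0=-3 v1=0; positions = 7 8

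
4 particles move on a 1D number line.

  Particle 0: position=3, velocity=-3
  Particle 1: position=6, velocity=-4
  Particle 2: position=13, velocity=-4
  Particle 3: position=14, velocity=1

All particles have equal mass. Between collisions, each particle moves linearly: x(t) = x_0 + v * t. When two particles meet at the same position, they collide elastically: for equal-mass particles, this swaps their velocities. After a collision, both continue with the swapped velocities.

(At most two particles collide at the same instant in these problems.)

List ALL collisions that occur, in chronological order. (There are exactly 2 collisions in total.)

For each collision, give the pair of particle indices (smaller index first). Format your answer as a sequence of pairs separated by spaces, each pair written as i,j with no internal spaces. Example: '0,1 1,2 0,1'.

Answer: 0,1 1,2

Derivation:
Collision at t=3: particles 0 and 1 swap velocities; positions: p0=-6 p1=-6 p2=1 p3=17; velocities now: v0=-4 v1=-3 v2=-4 v3=1
Collision at t=10: particles 1 and 2 swap velocities; positions: p0=-34 p1=-27 p2=-27 p3=24; velocities now: v0=-4 v1=-4 v2=-3 v3=1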